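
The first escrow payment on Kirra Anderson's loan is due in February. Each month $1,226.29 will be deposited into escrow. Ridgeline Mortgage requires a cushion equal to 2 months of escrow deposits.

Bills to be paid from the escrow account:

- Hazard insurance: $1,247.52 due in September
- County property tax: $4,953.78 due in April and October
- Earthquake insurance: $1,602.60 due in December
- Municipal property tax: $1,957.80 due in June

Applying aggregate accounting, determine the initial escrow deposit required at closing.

Cushion = 2 × $1,226.29 = $2,452.58
Trial balance (start $0, +$1,226.29 each month, − disbursements):
  Feb: +$1,226.29 → $1,226.29
  Mar: +$1,226.29 → $2,452.58
  Apr: +$1,226.29 − $4,953.78 → -$1,274.91
  May: +$1,226.29 → -$48.62
  Jun: +$1,226.29 − $1,957.80 → -$780.13
  Jul: +$1,226.29 → $446.16
  Aug: +$1,226.29 → $1,672.45
  Sep: +$1,226.29 − $1,247.52 → $1,651.22
  Oct: +$1,226.29 − $4,953.78 → -$2,076.27
  Nov: +$1,226.29 → -$849.98
  Dec: +$1,226.29 − $1,602.60 → -$1,226.29
  Jan: +$1,226.29 → $0.00
Lowest trial balance = -$2,076.27 (Oct)
Initial deposit = cushion − low point = $2,452.58 − (-$2,076.27) = $4,528.85

$4,528.85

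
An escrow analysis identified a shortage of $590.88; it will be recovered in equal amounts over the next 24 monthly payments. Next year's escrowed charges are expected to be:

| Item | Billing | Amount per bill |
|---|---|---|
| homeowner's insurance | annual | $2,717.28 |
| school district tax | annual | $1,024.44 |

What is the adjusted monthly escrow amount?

$336.43

Homeowner's insurance = $2,717.28 per year
School district tax = $1,024.44 per year
Total per year = $3,741.72
Per month = $3,741.72 ÷ 12 = $311.81
Shortage per month = $590.88 / 24 = $24.62
New monthly escrow = $311.81 + $24.62 = $336.43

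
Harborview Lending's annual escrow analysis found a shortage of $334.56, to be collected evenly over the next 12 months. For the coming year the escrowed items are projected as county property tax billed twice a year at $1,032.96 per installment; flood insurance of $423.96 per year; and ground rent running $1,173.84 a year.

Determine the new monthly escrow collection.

$333.19

County property tax — $1,032.96 × 2 = $2,065.92 per year
Flood insurance — $423.96 per year
Ground rent — $1,173.84 per year
Yearly total = $2,065.92 + $423.96 + $1,173.84 = $3,663.72
Base monthly escrow = $3,663.72 ÷ 12 = $305.31
Monthly shortage recovery: $334.56 ÷ 12 = $27.88
Adjusted monthly = $305.31 + $27.88 = $333.19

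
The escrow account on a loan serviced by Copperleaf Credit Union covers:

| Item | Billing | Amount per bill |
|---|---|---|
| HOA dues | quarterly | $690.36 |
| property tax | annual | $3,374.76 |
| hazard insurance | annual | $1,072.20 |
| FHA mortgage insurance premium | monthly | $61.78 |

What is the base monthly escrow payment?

HOA dues — $690.36 × 4 = $2,761.44/yr
Property tax — $3,374.76/yr
Hazard insurance — $1,072.20/yr
FHA mortgage insurance premium — $61.78 × 12 = $741.36/yr
Combined annual = $2,761.44 + $3,374.76 + $1,072.20 + $741.36 = $7,949.76
Monthly = $7,949.76 ÷ 12 = $662.48

$662.48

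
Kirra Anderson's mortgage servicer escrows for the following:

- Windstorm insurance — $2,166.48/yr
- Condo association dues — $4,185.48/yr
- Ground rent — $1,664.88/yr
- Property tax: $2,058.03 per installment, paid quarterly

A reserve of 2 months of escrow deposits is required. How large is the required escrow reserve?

Windstorm insurance: $2,166.48
Condo association dues: $4,185.48
Ground rent: $1,664.88
Property tax: $2,058.03 × 4 = $8,232.12
Total annual escrow = $2,166.48 + $4,185.48 + $1,664.88 + $8,232.12 = $16,248.96
Base monthly escrow = $16,248.96 ÷ 12 = $1,354.08
Reserve = 2 × $1,354.08 = $2,708.16

$2,708.16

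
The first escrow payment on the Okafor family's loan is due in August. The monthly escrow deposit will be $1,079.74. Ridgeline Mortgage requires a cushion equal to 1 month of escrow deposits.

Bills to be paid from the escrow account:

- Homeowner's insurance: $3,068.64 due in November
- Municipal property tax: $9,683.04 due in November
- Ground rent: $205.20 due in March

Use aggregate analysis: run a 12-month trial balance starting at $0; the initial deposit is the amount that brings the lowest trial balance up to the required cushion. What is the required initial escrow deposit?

$9,512.46

Cushion = 1 × $1,079.74 = $1,079.74
Trial balance (start $0, +$1,079.74 each month, − disbursements):
  Aug: +$1,079.74 → $1,079.74
  Sep: +$1,079.74 → $2,159.48
  Oct: +$1,079.74 → $3,239.22
  Nov: +$1,079.74 − $12,751.68 → -$8,432.72
  Dec: +$1,079.74 → -$7,352.98
  Jan: +$1,079.74 → -$6,273.24
  Feb: +$1,079.74 → -$5,193.50
  Mar: +$1,079.74 − $205.20 → -$4,318.96
  Apr: +$1,079.74 → -$3,239.22
  May: +$1,079.74 → -$2,159.48
  Jun: +$1,079.74 → -$1,079.74
  Jul: +$1,079.74 → $0.00
Lowest trial balance = -$8,432.72 (Nov)
Initial deposit = cushion − low point = $1,079.74 − (-$8,432.72) = $9,512.46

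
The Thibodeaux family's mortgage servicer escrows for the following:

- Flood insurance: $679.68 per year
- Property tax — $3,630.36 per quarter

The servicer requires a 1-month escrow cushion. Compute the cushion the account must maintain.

$1,266.76

Flood insurance — $679.68 annually
Property tax — $3,630.36 × 4 = $14,521.44 annually
Annual escrow total = $15,201.12
Base monthly escrow = $15,201.12 ÷ 12 = $1,266.76
Cushion = 1 × $1,266.76 = $1,266.76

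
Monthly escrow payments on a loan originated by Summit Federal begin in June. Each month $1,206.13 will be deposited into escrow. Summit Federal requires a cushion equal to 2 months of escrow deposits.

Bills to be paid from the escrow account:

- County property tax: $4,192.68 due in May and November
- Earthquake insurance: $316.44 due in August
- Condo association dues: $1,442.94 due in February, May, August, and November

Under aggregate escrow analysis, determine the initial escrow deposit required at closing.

Cushion = 2 × $1,206.13 = $2,412.26
Trial balance (start $0, +$1,206.13 each month, − disbursements):
  Jun: +$1,206.13 → $1,206.13
  Jul: +$1,206.13 → $2,412.26
  Aug: +$1,206.13 − $1,759.38 → $1,859.01
  Sep: +$1,206.13 → $3,065.14
  Oct: +$1,206.13 → $4,271.27
  Nov: +$1,206.13 − $5,635.62 → -$158.22
  Dec: +$1,206.13 → $1,047.91
  Jan: +$1,206.13 → $2,254.04
  Feb: +$1,206.13 − $1,442.94 → $2,017.23
  Mar: +$1,206.13 → $3,223.36
  Apr: +$1,206.13 → $4,429.49
  May: +$1,206.13 − $5,635.62 → $0.00
Lowest trial balance = -$158.22 (Nov)
Initial deposit = cushion − low point = $2,412.26 − (-$158.22) = $2,570.48

$2,570.48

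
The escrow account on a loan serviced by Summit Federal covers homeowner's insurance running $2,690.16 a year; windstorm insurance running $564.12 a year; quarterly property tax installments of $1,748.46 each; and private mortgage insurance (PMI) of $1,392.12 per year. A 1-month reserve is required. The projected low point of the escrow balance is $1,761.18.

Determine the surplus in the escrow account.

Homeowner's insurance: $2,690.16/yr
Windstorm insurance: $564.12/yr
Property tax: $1,748.46 × 4 = $6,993.84/yr
Private mortgage insurance (PMI): $1,392.12/yr
Combined annual = $2,690.16 + $564.12 + $6,993.84 + $1,392.12 = $11,640.24
Base monthly escrow = $11,640.24 ÷ 12 = $970.02
Required reserve = 1 × $970.02 = $970.02
Surplus = $1,761.18 − $970.02 = $791.16

$791.16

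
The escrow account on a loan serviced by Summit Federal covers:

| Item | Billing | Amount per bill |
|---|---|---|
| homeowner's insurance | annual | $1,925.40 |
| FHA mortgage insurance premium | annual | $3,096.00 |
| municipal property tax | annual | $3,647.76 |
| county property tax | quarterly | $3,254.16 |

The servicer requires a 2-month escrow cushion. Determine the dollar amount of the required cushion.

Homeowner's insurance: $1,925.40
FHA mortgage insurance premium: $3,096.00
Municipal property tax: $3,647.76
County property tax: $3,254.16 × 4 = $13,016.64
Total annual escrow = $1,925.40 + $3,096.00 + $3,647.76 + $13,016.64 = $21,685.80
Monthly = $21,685.80 / 12 = $1,807.15
Cushion = 2 × $1,807.15 = $3,614.30

$3,614.30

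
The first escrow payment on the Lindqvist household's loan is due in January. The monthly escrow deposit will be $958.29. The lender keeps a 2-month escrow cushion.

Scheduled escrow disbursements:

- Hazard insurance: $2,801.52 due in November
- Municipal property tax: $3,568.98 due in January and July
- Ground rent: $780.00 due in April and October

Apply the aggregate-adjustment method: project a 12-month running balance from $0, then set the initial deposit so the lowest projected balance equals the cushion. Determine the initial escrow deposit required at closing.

$4,527.27

Cushion = 2 × $958.29 = $1,916.58
Trial balance (start $0, +$958.29 each month, − disbursements):
  Jan: +$958.29 − $3,568.98 → -$2,610.69
  Feb: +$958.29 → -$1,652.40
  Mar: +$958.29 → -$694.11
  Apr: +$958.29 − $780.00 → -$515.82
  May: +$958.29 → $442.47
  Jun: +$958.29 → $1,400.76
  Jul: +$958.29 − $3,568.98 → -$1,209.93
  Aug: +$958.29 → -$251.64
  Sep: +$958.29 → $706.65
  Oct: +$958.29 − $780.00 → $884.94
  Nov: +$958.29 − $2,801.52 → -$958.29
  Dec: +$958.29 → $0.00
Lowest trial balance = -$2,610.69 (Jan)
Initial deposit = cushion − low point = $1,916.58 − (-$2,610.69) = $4,527.27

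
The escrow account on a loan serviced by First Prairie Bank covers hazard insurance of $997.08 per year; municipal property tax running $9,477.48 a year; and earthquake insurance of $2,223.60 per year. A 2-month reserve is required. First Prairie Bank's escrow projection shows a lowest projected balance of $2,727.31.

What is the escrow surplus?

$610.95

Hazard insurance: $997.08/yr
Municipal property tax: $9,477.48/yr
Earthquake insurance: $2,223.60/yr
Annual escrow total = $12,698.16
Base monthly escrow = $12,698.16 ÷ 12 = $1,058.18
Required reserve = 2 × $1,058.18 = $2,116.36
Surplus = $2,727.31 − $2,116.36 = $610.95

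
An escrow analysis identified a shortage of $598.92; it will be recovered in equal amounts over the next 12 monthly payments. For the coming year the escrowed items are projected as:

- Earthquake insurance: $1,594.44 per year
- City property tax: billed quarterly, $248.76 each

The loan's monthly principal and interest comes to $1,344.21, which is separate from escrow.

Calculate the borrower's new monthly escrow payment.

Earthquake insurance — $1,594.44 per year
City property tax — $248.76 × 4 = $995.04 per year
Combined annual = $1,594.44 + $995.04 = $2,589.48
Monthly = $2,589.48 ÷ 12 = $215.79
Monthly shortage recovery: $598.92 ÷ 12 = $49.91
Adjusted monthly = $215.79 + $49.91 = $265.70

$265.70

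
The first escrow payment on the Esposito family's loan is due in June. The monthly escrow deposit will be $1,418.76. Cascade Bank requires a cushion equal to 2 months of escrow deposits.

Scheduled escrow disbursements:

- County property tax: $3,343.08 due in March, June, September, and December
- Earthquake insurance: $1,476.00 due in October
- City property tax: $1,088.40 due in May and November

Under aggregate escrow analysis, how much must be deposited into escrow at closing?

$5,499.84

Cushion = 2 × $1,418.76 = $2,837.52
Trial balance (start $0, +$1,418.76 each month, − disbursements):
  Jun: +$1,418.76 − $3,343.08 → -$1,924.32
  Jul: +$1,418.76 → -$505.56
  Aug: +$1,418.76 → $913.20
  Sep: +$1,418.76 − $3,343.08 → -$1,011.12
  Oct: +$1,418.76 − $1,476.00 → -$1,068.36
  Nov: +$1,418.76 − $1,088.40 → -$738.00
  Dec: +$1,418.76 − $3,343.08 → -$2,662.32
  Jan: +$1,418.76 → -$1,243.56
  Feb: +$1,418.76 → $175.20
  Mar: +$1,418.76 − $3,343.08 → -$1,749.12
  Apr: +$1,418.76 → -$330.36
  May: +$1,418.76 − $1,088.40 → $0.00
Lowest trial balance = -$2,662.32 (Dec)
Initial deposit = cushion − low point = $2,837.52 − (-$2,662.32) = $5,499.84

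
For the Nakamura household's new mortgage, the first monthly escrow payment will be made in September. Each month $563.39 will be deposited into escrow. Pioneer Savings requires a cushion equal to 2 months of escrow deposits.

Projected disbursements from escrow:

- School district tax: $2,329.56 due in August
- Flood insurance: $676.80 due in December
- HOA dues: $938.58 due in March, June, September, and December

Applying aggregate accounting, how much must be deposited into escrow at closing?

Cushion = 2 × $563.39 = $1,126.78
Trial balance (start $0, +$563.39 each month, − disbursements):
  Sep: +$563.39 − $938.58 → -$375.19
  Oct: +$563.39 → $188.20
  Nov: +$563.39 → $751.59
  Dec: +$563.39 − $1,615.38 → -$300.40
  Jan: +$563.39 → $262.99
  Feb: +$563.39 → $826.38
  Mar: +$563.39 − $938.58 → $451.19
  Apr: +$563.39 → $1,014.58
  May: +$563.39 → $1,577.97
  Jun: +$563.39 − $938.58 → $1,202.78
  Jul: +$563.39 → $1,766.17
  Aug: +$563.39 − $2,329.56 → $0.00
Lowest trial balance = -$375.19 (Sep)
Initial deposit = cushion − low point = $1,126.78 − (-$375.19) = $1,501.97

$1,501.97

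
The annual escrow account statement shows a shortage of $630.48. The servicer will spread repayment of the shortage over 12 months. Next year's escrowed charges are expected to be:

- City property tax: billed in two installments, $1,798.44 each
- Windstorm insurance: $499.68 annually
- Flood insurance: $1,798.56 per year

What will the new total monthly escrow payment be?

City property tax — $1,798.44 × 2 = $3,596.88 per year
Windstorm insurance — $499.68 per year
Flood insurance — $1,798.56 per year
Yearly total = $3,596.88 + $499.68 + $1,798.56 = $5,895.12
Per month = $5,895.12 ÷ 12 = $491.26
Monthly shortage recovery: $630.48 ÷ 12 = $52.54
New monthly escrow = $491.26 + $52.54 = $543.80

$543.80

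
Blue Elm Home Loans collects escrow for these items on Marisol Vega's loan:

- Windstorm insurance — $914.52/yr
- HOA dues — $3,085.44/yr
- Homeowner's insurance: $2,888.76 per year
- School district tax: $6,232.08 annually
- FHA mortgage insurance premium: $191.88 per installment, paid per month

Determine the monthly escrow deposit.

Windstorm insurance = $914.52 per year
HOA dues = $3,085.44 per year
Homeowner's insurance = $2,888.76 per year
School district tax = $6,232.08 per year
FHA mortgage insurance premium = $191.88 × 12 = $2,302.56 per year
Total annual escrow = $914.52 + $3,085.44 + $2,888.76 + $6,232.08 + $2,302.56 = $15,423.36
Per month = $15,423.36 ÷ 12 = $1,285.28

$1,285.28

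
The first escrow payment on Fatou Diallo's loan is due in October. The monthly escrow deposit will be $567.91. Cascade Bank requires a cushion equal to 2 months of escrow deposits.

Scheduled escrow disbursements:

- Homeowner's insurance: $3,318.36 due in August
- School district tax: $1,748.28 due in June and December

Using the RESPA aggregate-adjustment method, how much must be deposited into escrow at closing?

Cushion = 2 × $567.91 = $1,135.82
Trial balance (start $0, +$567.91 each month, − disbursements):
  Oct: +$567.91 → $567.91
  Nov: +$567.91 → $1,135.82
  Dec: +$567.91 − $1,748.28 → -$44.55
  Jan: +$567.91 → $523.36
  Feb: +$567.91 → $1,091.27
  Mar: +$567.91 → $1,659.18
  Apr: +$567.91 → $2,227.09
  May: +$567.91 → $2,795.00
  Jun: +$567.91 − $1,748.28 → $1,614.63
  Jul: +$567.91 → $2,182.54
  Aug: +$567.91 − $3,318.36 → -$567.91
  Sep: +$567.91 → $0.00
Lowest trial balance = -$567.91 (Aug)
Initial deposit = cushion − low point = $1,135.82 − (-$567.91) = $1,703.73

$1,703.73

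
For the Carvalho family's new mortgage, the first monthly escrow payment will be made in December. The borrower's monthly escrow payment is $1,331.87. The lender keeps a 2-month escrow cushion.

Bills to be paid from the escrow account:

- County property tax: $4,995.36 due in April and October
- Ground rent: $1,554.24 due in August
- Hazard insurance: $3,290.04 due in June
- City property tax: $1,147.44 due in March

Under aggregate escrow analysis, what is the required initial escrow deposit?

$3,995.61

Cushion = 2 × $1,331.87 = $2,663.74
Trial balance (start $0, +$1,331.87 each month, − disbursements):
  Dec: +$1,331.87 → $1,331.87
  Jan: +$1,331.87 → $2,663.74
  Feb: +$1,331.87 → $3,995.61
  Mar: +$1,331.87 − $1,147.44 → $4,180.04
  Apr: +$1,331.87 − $4,995.36 → $516.55
  May: +$1,331.87 → $1,848.42
  Jun: +$1,331.87 − $3,290.04 → -$109.75
  Jul: +$1,331.87 → $1,222.12
  Aug: +$1,331.87 − $1,554.24 → $999.75
  Sep: +$1,331.87 → $2,331.62
  Oct: +$1,331.87 − $4,995.36 → -$1,331.87
  Nov: +$1,331.87 → $0.00
Lowest trial balance = -$1,331.87 (Oct)
Initial deposit = cushion − low point = $2,663.74 − (-$1,331.87) = $3,995.61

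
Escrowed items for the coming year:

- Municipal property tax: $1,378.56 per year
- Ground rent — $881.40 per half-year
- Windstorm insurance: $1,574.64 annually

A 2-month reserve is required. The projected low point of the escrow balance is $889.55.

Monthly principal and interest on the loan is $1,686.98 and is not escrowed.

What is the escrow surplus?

$103.55

Municipal property tax — $1,378.56 annually
Ground rent — $881.40 × 2 = $1,762.80 annually
Windstorm insurance — $1,574.64 annually
Combined annual = $4,716.00
Monthly = $4,716.00 / 12 = $393.00
Required reserve = 2 × $393.00 = $786.00
Surplus = $889.55 − $786.00 = $103.55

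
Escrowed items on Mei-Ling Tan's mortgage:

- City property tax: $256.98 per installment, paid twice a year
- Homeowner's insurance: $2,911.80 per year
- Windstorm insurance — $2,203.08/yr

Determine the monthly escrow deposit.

City property tax: $256.98 × 2 = $513.96/yr
Homeowner's insurance: $2,911.80/yr
Windstorm insurance: $2,203.08/yr
Yearly total = $513.96 + $2,911.80 + $2,203.08 = $5,628.84
Per month = $5,628.84 / 12 = $469.07

$469.07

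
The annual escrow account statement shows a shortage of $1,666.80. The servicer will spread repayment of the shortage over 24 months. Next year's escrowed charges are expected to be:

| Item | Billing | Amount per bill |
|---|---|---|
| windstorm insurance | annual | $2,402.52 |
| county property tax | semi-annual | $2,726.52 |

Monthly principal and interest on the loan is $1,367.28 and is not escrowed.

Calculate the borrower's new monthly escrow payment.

$724.08

Windstorm insurance: $2,402.52 per year
County property tax: $2,726.52 × 2 = $5,453.04 per year
Annual escrow total = $2,402.52 + $5,453.04 = $7,855.56
Per month = $7,855.56 / 12 = $654.63
Monthly shortage recovery: $1,666.80 ÷ 24 = $69.45
Adjusted monthly = $654.63 + $69.45 = $724.08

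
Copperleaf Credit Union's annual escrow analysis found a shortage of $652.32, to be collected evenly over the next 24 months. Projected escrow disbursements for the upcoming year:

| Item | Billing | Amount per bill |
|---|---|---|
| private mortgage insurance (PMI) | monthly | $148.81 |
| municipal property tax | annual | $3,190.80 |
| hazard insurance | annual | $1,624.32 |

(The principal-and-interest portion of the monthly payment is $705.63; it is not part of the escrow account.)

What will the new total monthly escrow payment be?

$577.25

Private mortgage insurance (PMI) — $148.81 × 12 = $1,785.72 per year
Municipal property tax — $3,190.80 per year
Hazard insurance — $1,624.32 per year
Total per year = $1,785.72 + $3,190.80 + $1,624.32 = $6,600.84
Monthly escrow = $6,600.84 / 12 = $550.07
Monthly shortage recovery: $652.32 ÷ 24 = $27.18
Adjusted monthly = $550.07 + $27.18 = $577.25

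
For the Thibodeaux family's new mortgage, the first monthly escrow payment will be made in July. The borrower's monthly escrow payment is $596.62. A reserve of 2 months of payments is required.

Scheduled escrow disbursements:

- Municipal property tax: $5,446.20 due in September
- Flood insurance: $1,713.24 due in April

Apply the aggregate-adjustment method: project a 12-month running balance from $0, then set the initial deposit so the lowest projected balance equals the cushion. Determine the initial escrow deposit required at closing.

Cushion = 2 × $596.62 = $1,193.24
Trial balance (start $0, +$596.62 each month, − disbursements):
  Jul: +$596.62 → $596.62
  Aug: +$596.62 → $1,193.24
  Sep: +$596.62 − $5,446.20 → -$3,656.34
  Oct: +$596.62 → -$3,059.72
  Nov: +$596.62 → -$2,463.10
  Dec: +$596.62 → -$1,866.48
  Jan: +$596.62 → -$1,269.86
  Feb: +$596.62 → -$673.24
  Mar: +$596.62 → -$76.62
  Apr: +$596.62 − $1,713.24 → -$1,193.24
  May: +$596.62 → -$596.62
  Jun: +$596.62 → $0.00
Lowest trial balance = -$3,656.34 (Sep)
Initial deposit = cushion − low point = $1,193.24 − (-$3,656.34) = $4,849.58

$4,849.58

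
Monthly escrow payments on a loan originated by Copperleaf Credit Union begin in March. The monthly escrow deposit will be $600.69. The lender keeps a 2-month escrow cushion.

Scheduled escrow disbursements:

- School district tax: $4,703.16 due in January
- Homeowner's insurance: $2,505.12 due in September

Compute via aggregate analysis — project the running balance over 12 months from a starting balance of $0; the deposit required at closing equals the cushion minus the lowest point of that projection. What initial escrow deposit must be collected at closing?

$1,802.07

Cushion = 2 × $600.69 = $1,201.38
Trial balance (start $0, +$600.69 each month, − disbursements):
  Mar: +$600.69 → $600.69
  Apr: +$600.69 → $1,201.38
  May: +$600.69 → $1,802.07
  Jun: +$600.69 → $2,402.76
  Jul: +$600.69 → $3,003.45
  Aug: +$600.69 → $3,604.14
  Sep: +$600.69 − $2,505.12 → $1,699.71
  Oct: +$600.69 → $2,300.40
  Nov: +$600.69 → $2,901.09
  Dec: +$600.69 → $3,501.78
  Jan: +$600.69 − $4,703.16 → -$600.69
  Feb: +$600.69 → $0.00
Lowest trial balance = -$600.69 (Jan)
Initial deposit = cushion − low point = $1,201.38 − (-$600.69) = $1,802.07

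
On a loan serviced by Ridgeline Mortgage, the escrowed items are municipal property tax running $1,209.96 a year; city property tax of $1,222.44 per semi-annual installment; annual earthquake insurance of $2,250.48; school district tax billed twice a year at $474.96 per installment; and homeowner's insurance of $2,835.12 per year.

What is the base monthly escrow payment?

Municipal property tax = $1,209.96/yr
City property tax = $1,222.44 × 2 = $2,444.88/yr
Earthquake insurance = $2,250.48/yr
School district tax = $474.96 × 2 = $949.92/yr
Homeowner's insurance = $2,835.12/yr
Total per year = $9,690.36
Monthly escrow = $9,690.36 / 12 = $807.53

$807.53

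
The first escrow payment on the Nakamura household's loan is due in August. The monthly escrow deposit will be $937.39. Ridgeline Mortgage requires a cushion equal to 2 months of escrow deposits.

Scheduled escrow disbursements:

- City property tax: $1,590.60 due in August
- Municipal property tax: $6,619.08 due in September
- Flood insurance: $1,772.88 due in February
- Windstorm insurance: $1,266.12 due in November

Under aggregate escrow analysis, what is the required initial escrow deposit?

$8,209.68

Cushion = 2 × $937.39 = $1,874.78
Trial balance (start $0, +$937.39 each month, − disbursements):
  Aug: +$937.39 − $1,590.60 → -$653.21
  Sep: +$937.39 − $6,619.08 → -$6,334.90
  Oct: +$937.39 → -$5,397.51
  Nov: +$937.39 − $1,266.12 → -$5,726.24
  Dec: +$937.39 → -$4,788.85
  Jan: +$937.39 → -$3,851.46
  Feb: +$937.39 − $1,772.88 → -$4,686.95
  Mar: +$937.39 → -$3,749.56
  Apr: +$937.39 → -$2,812.17
  May: +$937.39 → -$1,874.78
  Jun: +$937.39 → -$937.39
  Jul: +$937.39 → $0.00
Lowest trial balance = -$6,334.90 (Sep)
Initial deposit = cushion − low point = $1,874.78 − (-$6,334.90) = $8,209.68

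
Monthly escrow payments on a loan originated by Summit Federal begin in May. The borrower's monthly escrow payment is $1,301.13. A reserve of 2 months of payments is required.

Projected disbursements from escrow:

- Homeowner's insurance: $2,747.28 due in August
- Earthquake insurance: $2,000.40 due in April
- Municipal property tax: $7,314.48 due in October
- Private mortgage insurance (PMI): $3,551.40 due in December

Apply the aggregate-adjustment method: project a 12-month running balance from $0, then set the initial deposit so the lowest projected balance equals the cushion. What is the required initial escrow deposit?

Cushion = 2 × $1,301.13 = $2,602.26
Trial balance (start $0, +$1,301.13 each month, − disbursements):
  May: +$1,301.13 → $1,301.13
  Jun: +$1,301.13 → $2,602.26
  Jul: +$1,301.13 → $3,903.39
  Aug: +$1,301.13 − $2,747.28 → $2,457.24
  Sep: +$1,301.13 → $3,758.37
  Oct: +$1,301.13 − $7,314.48 → -$2,254.98
  Nov: +$1,301.13 → -$953.85
  Dec: +$1,301.13 − $3,551.40 → -$3,204.12
  Jan: +$1,301.13 → -$1,902.99
  Feb: +$1,301.13 → -$601.86
  Mar: +$1,301.13 → $699.27
  Apr: +$1,301.13 − $2,000.40 → $0.00
Lowest trial balance = -$3,204.12 (Dec)
Initial deposit = cushion − low point = $2,602.26 − (-$3,204.12) = $5,806.38

$5,806.38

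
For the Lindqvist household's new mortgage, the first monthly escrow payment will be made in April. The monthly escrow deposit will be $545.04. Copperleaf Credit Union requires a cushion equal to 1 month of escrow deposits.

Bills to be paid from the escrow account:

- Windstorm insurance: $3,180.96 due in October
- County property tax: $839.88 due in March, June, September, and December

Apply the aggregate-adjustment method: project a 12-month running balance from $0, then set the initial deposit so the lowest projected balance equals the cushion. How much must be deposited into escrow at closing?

$1,590.48

Cushion = 1 × $545.04 = $545.04
Trial balance (start $0, +$545.04 each month, − disbursements):
  Apr: +$545.04 → $545.04
  May: +$545.04 → $1,090.08
  Jun: +$545.04 − $839.88 → $795.24
  Jul: +$545.04 → $1,340.28
  Aug: +$545.04 → $1,885.32
  Sep: +$545.04 − $839.88 → $1,590.48
  Oct: +$545.04 − $3,180.96 → -$1,045.44
  Nov: +$545.04 → -$500.40
  Dec: +$545.04 − $839.88 → -$795.24
  Jan: +$545.04 → -$250.20
  Feb: +$545.04 → $294.84
  Mar: +$545.04 − $839.88 → $0.00
Lowest trial balance = -$1,045.44 (Oct)
Initial deposit = cushion − low point = $545.04 − (-$1,045.44) = $1,590.48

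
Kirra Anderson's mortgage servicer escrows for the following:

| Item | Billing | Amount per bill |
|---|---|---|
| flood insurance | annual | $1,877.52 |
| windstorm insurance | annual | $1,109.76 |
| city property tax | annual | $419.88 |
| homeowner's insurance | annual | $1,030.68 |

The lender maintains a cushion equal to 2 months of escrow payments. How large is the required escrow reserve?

Flood insurance = $1,877.52
Windstorm insurance = $1,109.76
City property tax = $419.88
Homeowner's insurance = $1,030.68
Total annual escrow = $4,437.84
Monthly = $4,437.84 / 12 = $369.82
Cushion = 2 × $369.82 = $739.64

$739.64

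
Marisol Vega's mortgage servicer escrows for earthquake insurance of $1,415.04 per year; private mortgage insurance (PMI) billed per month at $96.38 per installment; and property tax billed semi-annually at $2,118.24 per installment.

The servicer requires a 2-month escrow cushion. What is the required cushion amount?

$1,134.68

Earthquake insurance: $1,415.04 per year
Private mortgage insurance (PMI): $96.38 × 12 = $1,156.56 per year
Property tax: $2,118.24 × 2 = $4,236.48 per year
Annual escrow total = $6,808.08
Monthly = $6,808.08 ÷ 12 = $567.34
Cushion = 2 × $567.34 = $1,134.68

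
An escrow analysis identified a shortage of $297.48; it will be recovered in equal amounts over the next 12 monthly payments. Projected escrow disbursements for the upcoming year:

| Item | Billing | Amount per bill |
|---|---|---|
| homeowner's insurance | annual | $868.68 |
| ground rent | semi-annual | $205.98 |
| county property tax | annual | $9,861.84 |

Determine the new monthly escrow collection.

$953.33

Homeowner's insurance: $868.68 annually
Ground rent: $205.98 × 2 = $411.96 annually
County property tax: $9,861.84 annually
Total per year = $868.68 + $411.96 + $9,861.84 = $11,142.48
Per month = $11,142.48 ÷ 12 = $928.54
Shortage spread = $297.48 / 12 = $24.79/mo
Adjusted monthly = $928.54 + $24.79 = $953.33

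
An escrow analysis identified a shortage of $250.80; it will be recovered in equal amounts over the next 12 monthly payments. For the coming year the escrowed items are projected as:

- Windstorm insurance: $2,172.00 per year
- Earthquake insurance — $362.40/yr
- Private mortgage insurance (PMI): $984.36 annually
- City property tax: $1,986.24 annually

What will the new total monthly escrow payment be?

$479.65

Windstorm insurance — $2,172.00
Earthquake insurance — $362.40
Private mortgage insurance (PMI) — $984.36
City property tax — $1,986.24
Combined annual = $2,172.00 + $362.40 + $984.36 + $1,986.24 = $5,505.00
Monthly = $5,505.00 ÷ 12 = $458.75
Shortage per month = $250.80 ÷ 12 = $20.90
Adjusted monthly = $458.75 + $20.90 = $479.65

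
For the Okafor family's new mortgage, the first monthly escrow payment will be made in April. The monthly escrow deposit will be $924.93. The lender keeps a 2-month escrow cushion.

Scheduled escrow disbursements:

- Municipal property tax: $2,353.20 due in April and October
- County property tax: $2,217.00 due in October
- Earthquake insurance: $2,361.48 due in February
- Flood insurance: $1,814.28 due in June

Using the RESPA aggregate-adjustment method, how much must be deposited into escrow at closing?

Cushion = 2 × $924.93 = $1,849.86
Trial balance (start $0, +$924.93 each month, − disbursements):
  Apr: +$924.93 − $2,353.20 → -$1,428.27
  May: +$924.93 → -$503.34
  Jun: +$924.93 − $1,814.28 → -$1,392.69
  Jul: +$924.93 → -$467.76
  Aug: +$924.93 → $457.17
  Sep: +$924.93 → $1,382.10
  Oct: +$924.93 − $4,570.20 → -$2,263.17
  Nov: +$924.93 → -$1,338.24
  Dec: +$924.93 → -$413.31
  Jan: +$924.93 → $511.62
  Feb: +$924.93 − $2,361.48 → -$924.93
  Mar: +$924.93 → $0.00
Lowest trial balance = -$2,263.17 (Oct)
Initial deposit = cushion − low point = $1,849.86 − (-$2,263.17) = $4,113.03

$4,113.03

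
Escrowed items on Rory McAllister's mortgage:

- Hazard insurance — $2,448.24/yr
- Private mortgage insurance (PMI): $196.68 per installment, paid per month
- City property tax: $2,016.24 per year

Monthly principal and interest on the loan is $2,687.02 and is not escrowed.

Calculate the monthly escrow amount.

$568.72

Hazard insurance: $2,448.24/yr
Private mortgage insurance (PMI): $196.68 × 12 = $2,360.16/yr
City property tax: $2,016.24/yr
Combined annual = $2,448.24 + $2,360.16 + $2,016.24 = $6,824.64
Monthly = $6,824.64 ÷ 12 = $568.72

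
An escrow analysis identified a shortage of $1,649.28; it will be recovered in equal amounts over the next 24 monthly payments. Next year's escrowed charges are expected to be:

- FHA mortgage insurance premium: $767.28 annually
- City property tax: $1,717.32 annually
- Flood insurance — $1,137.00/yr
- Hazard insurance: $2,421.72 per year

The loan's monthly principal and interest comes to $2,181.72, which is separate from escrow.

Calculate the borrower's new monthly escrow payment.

$572.33

FHA mortgage insurance premium: $767.28/yr
City property tax: $1,717.32/yr
Flood insurance: $1,137.00/yr
Hazard insurance: $2,421.72/yr
Yearly total = $767.28 + $1,717.32 + $1,137.00 + $2,421.72 = $6,043.32
Base monthly escrow = $6,043.32 / 12 = $503.61
Monthly shortage recovery: $1,649.28 ÷ 24 = $68.72
Adjusted monthly = $503.61 + $68.72 = $572.33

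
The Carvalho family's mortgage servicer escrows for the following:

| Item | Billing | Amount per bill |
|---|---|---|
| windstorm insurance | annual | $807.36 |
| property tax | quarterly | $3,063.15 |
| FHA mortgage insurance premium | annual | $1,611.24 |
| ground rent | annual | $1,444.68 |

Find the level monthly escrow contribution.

Windstorm insurance: $807.36/yr
Property tax: $3,063.15 × 4 = $12,252.60/yr
FHA mortgage insurance premium: $1,611.24/yr
Ground rent: $1,444.68/yr
Total annual escrow = $807.36 + $12,252.60 + $1,611.24 + $1,444.68 = $16,115.88
Monthly escrow = $16,115.88 ÷ 12 = $1,342.99

$1,342.99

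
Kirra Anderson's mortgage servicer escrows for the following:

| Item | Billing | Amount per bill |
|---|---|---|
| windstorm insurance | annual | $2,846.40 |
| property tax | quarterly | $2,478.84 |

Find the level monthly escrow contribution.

$1,063.48

Windstorm insurance: $2,846.40 annually
Property tax: $2,478.84 × 4 = $9,915.36 annually
Combined annual = $2,846.40 + $9,915.36 = $12,761.76
Monthly = $12,761.76 / 12 = $1,063.48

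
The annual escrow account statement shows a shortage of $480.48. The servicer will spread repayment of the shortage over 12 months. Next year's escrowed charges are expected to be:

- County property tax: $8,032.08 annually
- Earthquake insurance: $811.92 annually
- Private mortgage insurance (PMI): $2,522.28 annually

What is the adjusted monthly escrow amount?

County property tax: $8,032.08 per year
Earthquake insurance: $811.92 per year
Private mortgage insurance (PMI): $2,522.28 per year
Total annual escrow = $8,032.08 + $811.92 + $2,522.28 = $11,366.28
Monthly = $11,366.28 / 12 = $947.19
Shortage per month = $480.48 ÷ 12 = $40.04
Adjusted monthly = $947.19 + $40.04 = $987.23

$987.23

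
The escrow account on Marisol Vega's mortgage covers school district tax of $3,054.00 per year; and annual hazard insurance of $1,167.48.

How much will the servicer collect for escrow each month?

$351.79

School district tax = $3,054.00/yr
Hazard insurance = $1,167.48/yr
Combined annual = $3,054.00 + $1,167.48 = $4,221.48
Monthly escrow = $4,221.48 ÷ 12 = $351.79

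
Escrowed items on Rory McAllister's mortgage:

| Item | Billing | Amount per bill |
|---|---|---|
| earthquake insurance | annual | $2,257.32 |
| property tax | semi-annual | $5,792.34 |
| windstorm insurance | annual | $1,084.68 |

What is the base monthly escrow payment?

Earthquake insurance — $2,257.32
Property tax — $5,792.34 × 2 = $11,584.68
Windstorm insurance — $1,084.68
Total per year = $2,257.32 + $11,584.68 + $1,084.68 = $14,926.68
Per month = $14,926.68 / 12 = $1,243.89

$1,243.89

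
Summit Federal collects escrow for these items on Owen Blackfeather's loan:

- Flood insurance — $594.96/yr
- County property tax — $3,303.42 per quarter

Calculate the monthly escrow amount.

Flood insurance: $594.96/yr
County property tax: $3,303.42 × 4 = $13,213.68/yr
Combined annual = $594.96 + $13,213.68 = $13,808.64
Per month = $13,808.64 / 12 = $1,150.72

$1,150.72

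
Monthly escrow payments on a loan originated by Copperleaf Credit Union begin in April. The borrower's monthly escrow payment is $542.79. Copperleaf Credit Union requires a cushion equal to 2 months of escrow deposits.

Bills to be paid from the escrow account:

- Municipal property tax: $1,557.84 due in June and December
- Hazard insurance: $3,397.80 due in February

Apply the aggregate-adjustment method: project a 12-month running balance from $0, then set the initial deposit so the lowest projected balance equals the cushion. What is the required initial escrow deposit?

$1,628.37

Cushion = 2 × $542.79 = $1,085.58
Trial balance (start $0, +$542.79 each month, − disbursements):
  Apr: +$542.79 → $542.79
  May: +$542.79 → $1,085.58
  Jun: +$542.79 − $1,557.84 → $70.53
  Jul: +$542.79 → $613.32
  Aug: +$542.79 → $1,156.11
  Sep: +$542.79 → $1,698.90
  Oct: +$542.79 → $2,241.69
  Nov: +$542.79 → $2,784.48
  Dec: +$542.79 − $1,557.84 → $1,769.43
  Jan: +$542.79 → $2,312.22
  Feb: +$542.79 − $3,397.80 → -$542.79
  Mar: +$542.79 → $0.00
Lowest trial balance = -$542.79 (Feb)
Initial deposit = cushion − low point = $1,085.58 − (-$542.79) = $1,628.37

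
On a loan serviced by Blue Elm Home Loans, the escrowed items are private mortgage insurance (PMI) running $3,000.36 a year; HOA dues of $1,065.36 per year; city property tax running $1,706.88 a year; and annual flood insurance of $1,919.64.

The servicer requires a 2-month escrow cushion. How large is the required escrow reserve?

Private mortgage insurance (PMI) = $3,000.36
HOA dues = $1,065.36
City property tax = $1,706.88
Flood insurance = $1,919.64
Combined annual = $3,000.36 + $1,065.36 + $1,706.88 + $1,919.64 = $7,692.24
Monthly escrow = $7,692.24 ÷ 12 = $641.02
Reserve = 2 × $641.02 = $1,282.04

$1,282.04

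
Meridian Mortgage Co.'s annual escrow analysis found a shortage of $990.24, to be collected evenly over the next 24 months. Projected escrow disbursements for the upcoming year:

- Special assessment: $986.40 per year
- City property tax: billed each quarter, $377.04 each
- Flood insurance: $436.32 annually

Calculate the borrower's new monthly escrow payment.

$285.50

Special assessment = $986.40 annually
City property tax = $377.04 × 4 = $1,508.16 annually
Flood insurance = $436.32 annually
Annual escrow total = $986.40 + $1,508.16 + $436.32 = $2,930.88
Monthly = $2,930.88 / 12 = $244.24
Shortage spread = $990.24 / 24 = $41.26/mo
Adjusted monthly = $244.24 + $41.26 = $285.50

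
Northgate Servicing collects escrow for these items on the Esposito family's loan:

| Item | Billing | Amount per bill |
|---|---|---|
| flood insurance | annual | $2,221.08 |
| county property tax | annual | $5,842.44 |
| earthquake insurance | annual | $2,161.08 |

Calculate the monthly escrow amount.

$852.05

Flood insurance — $2,221.08 per year
County property tax — $5,842.44 per year
Earthquake insurance — $2,161.08 per year
Total per year = $2,221.08 + $5,842.44 + $2,161.08 = $10,224.60
Monthly escrow = $10,224.60 / 12 = $852.05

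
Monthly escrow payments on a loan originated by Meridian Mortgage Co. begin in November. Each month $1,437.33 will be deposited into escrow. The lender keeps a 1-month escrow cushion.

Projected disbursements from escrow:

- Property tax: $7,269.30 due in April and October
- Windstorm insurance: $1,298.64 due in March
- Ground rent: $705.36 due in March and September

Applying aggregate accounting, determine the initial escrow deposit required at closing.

$2,086.65

Cushion = 1 × $1,437.33 = $1,437.33
Trial balance (start $0, +$1,437.33 each month, − disbursements):
  Nov: +$1,437.33 → $1,437.33
  Dec: +$1,437.33 → $2,874.66
  Jan: +$1,437.33 → $4,311.99
  Feb: +$1,437.33 → $5,749.32
  Mar: +$1,437.33 − $2,004.00 → $5,182.65
  Apr: +$1,437.33 − $7,269.30 → -$649.32
  May: +$1,437.33 → $788.01
  Jun: +$1,437.33 → $2,225.34
  Jul: +$1,437.33 → $3,662.67
  Aug: +$1,437.33 → $5,100.00
  Sep: +$1,437.33 − $705.36 → $5,831.97
  Oct: +$1,437.33 − $7,269.30 → $0.00
Lowest trial balance = -$649.32 (Apr)
Initial deposit = cushion − low point = $1,437.33 − (-$649.32) = $2,086.65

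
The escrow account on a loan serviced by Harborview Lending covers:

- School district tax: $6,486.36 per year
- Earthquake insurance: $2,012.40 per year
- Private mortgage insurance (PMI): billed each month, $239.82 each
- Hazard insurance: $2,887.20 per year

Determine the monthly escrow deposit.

School district tax = $6,486.36/yr
Earthquake insurance = $2,012.40/yr
Private mortgage insurance (PMI) = $239.82 × 12 = $2,877.84/yr
Hazard insurance = $2,887.20/yr
Yearly total = $6,486.36 + $2,012.40 + $2,877.84 + $2,887.20 = $14,263.80
Base monthly escrow = $14,263.80 / 12 = $1,188.65

$1,188.65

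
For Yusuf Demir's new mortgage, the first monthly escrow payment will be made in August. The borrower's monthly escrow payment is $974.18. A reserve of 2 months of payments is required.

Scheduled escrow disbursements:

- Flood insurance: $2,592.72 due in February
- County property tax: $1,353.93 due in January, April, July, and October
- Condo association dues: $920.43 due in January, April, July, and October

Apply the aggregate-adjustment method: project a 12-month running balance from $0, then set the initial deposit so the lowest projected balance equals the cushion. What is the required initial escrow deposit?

$2,596.54

Cushion = 2 × $974.18 = $1,948.36
Trial balance (start $0, +$974.18 each month, − disbursements):
  Aug: +$974.18 → $974.18
  Sep: +$974.18 → $1,948.36
  Oct: +$974.18 − $2,274.36 → $648.18
  Nov: +$974.18 → $1,622.36
  Dec: +$974.18 → $2,596.54
  Jan: +$974.18 − $2,274.36 → $1,296.36
  Feb: +$974.18 − $2,592.72 → -$322.18
  Mar: +$974.18 → $652.00
  Apr: +$974.18 − $2,274.36 → -$648.18
  May: +$974.18 → $326.00
  Jun: +$974.18 → $1,300.18
  Jul: +$974.18 − $2,274.36 → $0.00
Lowest trial balance = -$648.18 (Apr)
Initial deposit = cushion − low point = $1,948.36 − (-$648.18) = $2,596.54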